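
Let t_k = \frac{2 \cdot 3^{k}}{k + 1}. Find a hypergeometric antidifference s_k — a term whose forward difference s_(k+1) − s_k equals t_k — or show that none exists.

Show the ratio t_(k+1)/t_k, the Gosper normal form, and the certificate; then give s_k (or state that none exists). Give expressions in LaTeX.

Compute t_(k+1)/t_k: get 3*(k + 1)/(k + 2).
Factor: A=3*k + 3; B=k + 2; C=1.
Key eq: (3*k + 3)·f(k+1) = (k + 1)·f(k) + (1).
Degrees (1,1,0) ⇒ d ≤ -1.
deg f ≤ -1 is impossible — no certificate.

none — t_k is not Gosper-summable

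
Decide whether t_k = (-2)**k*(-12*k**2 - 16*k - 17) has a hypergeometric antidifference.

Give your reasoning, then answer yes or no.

Ratio r(k) = 2*(-12*k**2 - 40*k - 45)/(12*k**2 + 16*k + 17).
Gosper form: A/B · C(k+1)/C(k) with A=-2, B=1, C=k**2 + 4*k/3 + 17/12.
f must satisfy (-2)·f(k+1) − (1)·f(k) = k**2 + 4*k/3 + 17/12.
From deg A=0, deg B=0, deg C=2: d=2.
Match coefficients ⇒ f(k) = -(4*k**2 + 3)/12.
Certificate R = B(k−1)f/C = -(4*k**2 + 3)/(12*k**2 + 16*k + 17) gives s_k = (-2)**k*(4*k**2 + 3).
s_(k+1) − s_k = (-2)**k*(-12*k**2 - 16*k - 17) = t_k.

Yes. s_k = (-2)**k*(4*k**2 + 3).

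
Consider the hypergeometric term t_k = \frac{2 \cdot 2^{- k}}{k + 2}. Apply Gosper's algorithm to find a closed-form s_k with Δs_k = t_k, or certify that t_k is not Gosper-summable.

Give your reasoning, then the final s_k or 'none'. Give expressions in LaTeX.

none (Gosper's algorithm certifies no s_k)

The ratio is (k + 2)/(2*(k + 3)).
So A=k/2 + 1 and B=k + 3, with C=1.
Solve (k/2 + 1)·f(k+1) − (k + 2)·f(k) = 1.
deg f ≤ -1 (via 1,1,0).
deg f ≤ -1 is impossible — no certificate.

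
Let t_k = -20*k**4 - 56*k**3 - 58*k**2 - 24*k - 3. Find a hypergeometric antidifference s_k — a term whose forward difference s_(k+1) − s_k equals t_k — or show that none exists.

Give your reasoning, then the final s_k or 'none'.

s_k = k**2*(-4*k**3 - 4*k**2 + 2*k + 3)

t_(k+1)/t_k = (20*k**4 + 136*k**3 + 346*k**2 + 388*k + 161)/(20*k**4 + 56*k**3 + 58*k**2 + 24*k + 3).
A = 1, B = 1, C = k**4 + 14*k**3/5 + 29*k**2/10 + 6*k/5 + 3/20.
Key eq: (1)·f(k+1) = (1)·f(k) + (k**4 + 14*k**3/5 + 29*k**2/10 + 6*k/5 + 3/20).
From deg A=0, deg B=0, deg C=4: d=5.
Coefficient equations give f(k) = k**2*(4*k**3 + 4*k**2 - 2*k - 3)/20.
Certificate R = B(k−1)f/C = k**2*(4*k**3 + 4*k**2 - 2*k - 3)/(20*k**4 + 56*k**3 + 58*k**2 + 24*k + 3) gives s_k = k**2*(-4*k**3 - 4*k**2 + 2*k + 3).
Δs = -20*k**4 - 56*k**3 - 58*k**2 - 24*k - 3, as required.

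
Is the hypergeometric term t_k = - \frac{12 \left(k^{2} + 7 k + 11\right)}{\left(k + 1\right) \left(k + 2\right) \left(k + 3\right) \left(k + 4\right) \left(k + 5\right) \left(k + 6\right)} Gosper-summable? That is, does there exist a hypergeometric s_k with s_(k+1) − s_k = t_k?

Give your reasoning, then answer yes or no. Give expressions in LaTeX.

Yes. s_k = \frac{4 k \left(- k^{2} - 9 k - 23\right)}{15 \left(k^{3} + 9 k^{2} + 23 k + 15\right)}.

Step 1: r(k) = (k + 1)*(7*k + (k + 1)**2 + 18)/((k + 7)*(k**2 + 7*k + 11)).
So A=k + 1 and B=k + 7, with C=k**2 + 7*k + 11.
Solve (k + 1)·f(k+1) − (k + 6)·f(k) = k**2 + 7*k + 11.
From deg A=1, deg B=1, deg C=2: d=5.
Solving with deg f ≤ 5: f(k) = k*(k + 2)*(k + 4)*(k**2 + 9*k + 23)/45.
Then R = B(k−1)f/C = k*(k + 2)*(k + 4)*(k + 6)*(k**2 + 9*k + 23)/(45*(k**2 + 7*k + 11)), so s_k = R(k)·t_k = 4*k*(-k**2 - 9*k - 23)/(15*(k**3 + 9*k**2 + 23*k + 15)).
Δs = 12*(-k**2 - 7*k - 11)/(k**6 + 21*k**5 + 175*k**4 + 735*k**3 + 1624*k**2 + 1764*k + 720), as required.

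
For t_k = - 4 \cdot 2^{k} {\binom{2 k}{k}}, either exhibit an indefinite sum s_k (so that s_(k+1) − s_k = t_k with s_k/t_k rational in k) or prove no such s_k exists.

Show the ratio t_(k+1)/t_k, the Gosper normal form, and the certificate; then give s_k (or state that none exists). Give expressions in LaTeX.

no hypergeometric antidifference exists

Compute t_(k+1)/t_k: get 4*(2*k + 1)/(k + 1).
So A=8*k + 4 and B=k + 1, with C=1.
Key eq: (8*k + 4)·f(k+1) = (k)·f(k) + (1).
d = -1 from the (1,1,0) case.
deg f ≤ -1 is impossible — no certificate.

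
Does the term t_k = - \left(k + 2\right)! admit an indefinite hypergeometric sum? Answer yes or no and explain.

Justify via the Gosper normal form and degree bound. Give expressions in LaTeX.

Ratio r(k) = k + 3.
Factor: A=k + 3; B=1; C=1.
Need (k + 3)·f(k+1) − (1)·f(k) = 1.
deg f ≤ -1 (via 1,0,0).
Negative degree bound (-1): no f exists, t_k not Gosper-summable.

No — t_k has no hypergeometric antidifference.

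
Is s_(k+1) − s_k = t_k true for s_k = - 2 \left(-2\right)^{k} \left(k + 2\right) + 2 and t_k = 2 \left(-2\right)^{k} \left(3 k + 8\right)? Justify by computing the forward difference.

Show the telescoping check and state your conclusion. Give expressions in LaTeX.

s_(k+1) = -2*(-2)**(k + 1)*(k + 3) + 2
s_(k+1) − s_k = 2*(-2)**k*(3*k + 8)
(s_(k+1) − s_k) − t_k = 0

valid; difference matches t_k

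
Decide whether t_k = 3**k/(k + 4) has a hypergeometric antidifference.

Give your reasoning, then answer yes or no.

No; the degree bound rules out any f.

The ratio is 3*(k + 4)/(k + 5).
A = 3*k + 12, B = k + 5, C = 1.
Solve (3*k + 12)·f(k+1) − (k + 4)·f(k) = 1.
From deg A=1, deg B=1, deg C=0: d=-1.
d = -1 < 0 ⇒ no nonzero polynomial f; not summable.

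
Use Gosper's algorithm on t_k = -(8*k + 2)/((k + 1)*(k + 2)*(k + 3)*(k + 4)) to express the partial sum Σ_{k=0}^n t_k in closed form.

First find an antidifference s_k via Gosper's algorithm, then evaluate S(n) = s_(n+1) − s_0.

Step 1: r(k) = (k + 1)*(4*k + 5)/((k + 5)*(4*k + 1)).
Normal form (A,B,C) = (k + 1, k + 5, k + 1/4).
Need (k + 1)·f(k+1) − (k + 4)·f(k) = k + 1/4.
deg f ≤ 3 (via 1,1,1).
A polynomial solution: f(k) = k*(k**2 + 6*k - 1)/24.
Then R = B(k−1)f/C = k*(k + 4)*(k**2 + 6*k - 1)/(6*(4*k + 1)), so s_k = R(k)·t_k = -k*(k**2 + 6*k - 1)/(3*(k + 1)*(k + 2)*(k + 3)).
Verify: 2*(-4*k - 1)/(k**4 + 10*k**3 + 35*k**2 + 50*k + 24) matches t_k.
Telescope: S(n) = s_(n+1) − s_(0) = (-n**3 - 9*n**2 - 14*n - 6)/(3*(n**3 + 9*n**2 + 26*n + 24)) − (0) = (-n**3 - 9*n**2 - 14*n - 6)/(3*(n**3 + 9*n**2 + 26*n + 24)).

S(n) = (-n**3 - 9*n**2 - 14*n - 6)/(3*(n**3 + 9*n**2 + 26*n + 24))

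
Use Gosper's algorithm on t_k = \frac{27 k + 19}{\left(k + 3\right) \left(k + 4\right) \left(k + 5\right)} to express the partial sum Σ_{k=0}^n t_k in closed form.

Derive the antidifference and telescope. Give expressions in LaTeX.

S(n) = \frac{25 n^{2} + 63 n + 38}{6 \left(n^{2} + 9 n + 20\right)}

r(k) = (k + 3)*(27*k + 46)/((k + 6)*(27*k + 19)) after simplifying.
Take A(k)=k + 3, B(k)=k + 6, C(k)=k + 19/27.
f must satisfy (k + 3)·f(k+1) − (k + 5)·f(k) = k + 19/27.
Degrees (1,1,1) ⇒ d ≤ 2.
A polynomial solution: f(k) = k*(25*k + 13)/162.
Get s_k = R·t_k = k*(25*k + 13)/(6*(k + 3)*(k + 4)) with R(k) = B(k−1)f(k)/C(k) = k*(k + 5)*(25*k + 13)/(6*(27*k + 19)).
Verify: (27*k + 19)/(k**3 + 12*k**2 + 47*k + 60) matches t_k.
Evaluate: s_(n+1) = (25*n**2 + 63*n + 38)/(6*(n**2 + 9*n + 20)); subtract s_(0) = 0 ⇒ S(n) = (25*n**2 + 63*n + 38)/(6*(n**2 + 9*n + 20)).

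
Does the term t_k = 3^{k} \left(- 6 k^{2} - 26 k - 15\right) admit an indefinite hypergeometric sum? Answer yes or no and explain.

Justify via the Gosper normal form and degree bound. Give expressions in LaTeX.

Compute t_(k+1)/t_k: get 3*(6*k**2 + 38*k + 47)/(6*k**2 + 26*k + 15).
So A=3 and B=1, with C=k**2 + 13*k/3 + 5/2.
Solve (3)·f(k+1) − (1)·f(k) = k**2 + 13*k/3 + 5/2.
deg f ≤ 2 (via 0,0,2).
Match coefficients ⇒ f(k) = (3*k**2 + 4*k - 3)/6.
Get s_k = R·t_k = 3**k*(-3*k**2 - 4*k + 3) with R(k) = B(k−1)f(k)/C(k) = (3*k**2 + 4*k - 3)/(6*k**2 + 26*k + 15).
Verify: 3**k*(-6*k**2 - 26*k - 15) matches t_k.

Yes. s_k = 3^{k} \left(- 3 k^{2} - 4 k + 3\right).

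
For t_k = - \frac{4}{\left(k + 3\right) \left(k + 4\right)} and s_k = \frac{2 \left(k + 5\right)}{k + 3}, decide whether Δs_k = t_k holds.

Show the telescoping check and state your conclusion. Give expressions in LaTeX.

valid; difference matches t_k

s_(k+1) = 2*(k + 6)/(k + 4)
s_(k+1) − s_k = -4/(k**2 + 7*k + 12)
(s_(k+1) − s_k) − t_k = 0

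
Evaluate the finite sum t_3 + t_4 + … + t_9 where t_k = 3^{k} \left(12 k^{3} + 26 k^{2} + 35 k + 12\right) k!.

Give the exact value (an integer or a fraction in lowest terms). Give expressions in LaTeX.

r(k) = 3*(12*k**4 + 74*k**3 + 185*k**2 + 208*k + 85)/(12*k**3 + 26*k**2 + 35*k + 12) after simplifying.
Normal form (A,B,C) = (3*k + 3, 1, k**3 + 13*k**2/6 + 35*k/12 + 1).
Set up (3*k + 3)·f(k+1) − (1)·f(k) − (k**3 + 13*k**2/6 + 35*k/12 + 1) = 0.
From deg A=1, deg B=0, deg C=3: d=2.
Solving with deg f ≤ 2: f(k) = (4*k**2 - 2*k + 3)/12.
So s_k = (B(k−1)f/C)·t_k = ((4*k**2 - 2*k + 3)/(12*k**3 + 26*k**2 + 35*k + 12))·t_k = 3**k*(4*k**2 - 2*k + 3)*factorial(k).
Δs = 3**k*(12*k**3 + 26*k**2 + 35*k + 12)*factorial(k), as required.
Σ_(k=3)^(9) t_k = s_(10) − s_(3) = 82068095289600 − (5346) = 82068095284254.

Σ = 82068095284254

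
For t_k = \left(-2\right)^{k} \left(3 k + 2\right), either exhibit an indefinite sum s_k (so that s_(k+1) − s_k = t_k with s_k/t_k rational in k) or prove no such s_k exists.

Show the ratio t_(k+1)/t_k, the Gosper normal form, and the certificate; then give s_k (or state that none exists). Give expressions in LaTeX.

The ratio is 2*(-3*k - 5)/(3*k + 2).
Normal form (A,B,C) = (-2, 1, k + 2/3).
Solve (-2)·f(k+1) − (1)·f(k) = k + 2/3.
deg f ≤ 1 (via 0,0,1).
Solve for f: f(k) = -k/3 (degree 1 ≤ 1).
Then R = B(k−1)f/C = -k/(3*k + 2), so s_k = R(k)·t_k = -(-2)**k*k.
Δs = (-2)**k*(3*k + 2), as required.

s_k = - \left(-2\right)^{k} k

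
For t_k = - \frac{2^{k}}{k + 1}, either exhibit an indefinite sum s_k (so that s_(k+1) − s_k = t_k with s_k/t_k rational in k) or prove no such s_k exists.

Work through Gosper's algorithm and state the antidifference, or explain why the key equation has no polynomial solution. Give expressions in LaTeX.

none — t_k is not Gosper-summable

Ratio r(k) = 2*(k + 1)/(k + 2).
Factor: A=2*k + 2; B=k + 2; C=1.
Key eq: (2*k + 2)·f(k+1) = (k + 1)·f(k) + (1).
Bound: deg f ≤ -1.
deg f ≤ -1 is impossible — no certificate.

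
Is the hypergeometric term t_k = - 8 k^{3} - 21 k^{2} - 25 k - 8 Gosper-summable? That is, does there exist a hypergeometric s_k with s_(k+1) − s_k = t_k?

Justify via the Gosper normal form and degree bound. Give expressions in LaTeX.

Yes. s_k = k \left(- 2 k^{3} - 3 k^{2} - 4 k + 1\right).

Ratio r(k) = (8*k**3 + 45*k**2 + 91*k + 62)/(8*k**3 + 21*k**2 + 25*k + 8).
Gosper form: A/B · C(k+1)/C(k) with A=1, B=1, C=k**3 + 21*k**2/8 + 25*k/8 + 1.
f must satisfy (1)·f(k+1) − (1)·f(k) = k**3 + 21*k**2/8 + 25*k/8 + 1.
Degrees (0,0,3) ⇒ d ≤ 4.
Solve for f: f(k) = k*(2*k**3 + 3*k**2 + 4*k - 1)/8 (degree 4 ≤ 4).
So s_k = (B(k−1)f/C)·t_k = (k*(2*k**3 + 3*k**2 + 4*k - 1)/(8*k**3 + 21*k**2 + 25*k + 8))·t_k = k*(-2*k**3 - 3*k**2 - 4*k + 1).
Check: Δs_k = -8*k**3 - 21*k**2 - 25*k - 8. ✓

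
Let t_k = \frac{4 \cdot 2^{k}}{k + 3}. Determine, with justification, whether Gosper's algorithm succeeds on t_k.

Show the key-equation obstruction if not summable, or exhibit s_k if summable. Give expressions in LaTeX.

No; the degree bound rules out any f.

r(k) = 2*(k + 3)/(k + 4) after simplifying.
Normal form (A,B,C) = (2*k + 6, k + 4, 1).
Key eq: (2*k + 6)·f(k+1) = (k + 3)·f(k) + (1).
Degrees (1,1,0) ⇒ d ≤ -1.
deg f ≤ -1 is impossible — no certificate.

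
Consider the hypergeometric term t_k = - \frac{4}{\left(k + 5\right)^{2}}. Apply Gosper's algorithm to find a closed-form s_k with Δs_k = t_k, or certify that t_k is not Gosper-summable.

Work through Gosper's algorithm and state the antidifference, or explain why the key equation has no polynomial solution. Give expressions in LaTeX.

Compute t_(k+1)/t_k: get (k + 5)**2/(k + 6)**2.
So A=k**2 + 10*k + 25 and B=k**2 + 12*k + 36, with C=1.
Key eq: (k**2 + 10*k + 25)·f(k+1) = (k**2 + 10*k + 25)·f(k) + (1).
d = 0 from the (2,2,0) case.
Put f(k) = c0: A·f(k+1) − B(k−1)·f(k) − C = -1; need -1 = 0 — inconsistent ⇒ no f, not summable.

no hypergeometric antidifference exists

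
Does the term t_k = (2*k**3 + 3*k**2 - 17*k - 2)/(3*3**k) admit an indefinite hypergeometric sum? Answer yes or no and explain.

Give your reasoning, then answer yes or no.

Yes. s_k = (-k**3 - 3*k**2 + 4*k + 1)/3**k.

Step 1: r(k) = (2*k**3 + 9*k**2 - 5*k - 14)/(3*(2*k**3 + 3*k**2 - 17*k - 2)).
Factor: A=1/3; B=1; C=k**3 + 3*k**2/2 - 17*k/2 - 1.
Set up (1/3)·f(k+1) − (1)·f(k) − (k**3 + 3*k**2/2 - 17*k/2 - 1) = 0.
Bound: deg f ≤ 3.
Solving with deg f ≤ 3: f(k) = -3*(k**3 + 3*k**2 - 4*k - 1)/2.
Certificate R = B(k−1)f/C = -3*(k**3 + 3*k**2 - 4*k - 1)/(2*k**3 + 3*k**2 - 17*k - 2) gives s_k = (-k**3 - 3*k**2 + 4*k + 1)/3**k.
Verify: (2*k**3 + 3*k**2 - 17*k - 2)/(3*3**k) matches t_k.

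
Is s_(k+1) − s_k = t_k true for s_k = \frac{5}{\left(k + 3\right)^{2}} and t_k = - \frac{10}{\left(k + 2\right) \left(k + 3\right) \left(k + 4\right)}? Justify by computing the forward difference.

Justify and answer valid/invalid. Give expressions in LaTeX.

Invalid: residual \frac{5 \left(3 k + 10\right)}{k^{5} + 16 k^{4} + 101 k^{3} + 314 k^{2} + 480 k + 288} ≠ 0.

s_(k+1) = 5/(k + 4)**2
s_(k+1) − s_k = 5/(k + 4)**2 - 5/(k + 3)**2
(s_(k+1) − s_k) − t_k = 5*(3*k + 10)/(k**5 + 16*k**4 + 101*k**3 + 314*k**2 + 480*k + 288)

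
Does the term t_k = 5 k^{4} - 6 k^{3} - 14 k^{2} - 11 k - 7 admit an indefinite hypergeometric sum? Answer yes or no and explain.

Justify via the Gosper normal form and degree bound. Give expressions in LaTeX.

Yes. s_k = k \left(k^{4} - 4 k^{3} - 4\right).

Ratio r(k) = (5*k**4 + 14*k**3 - 2*k**2 - 37*k - 33)/(5*k**4 - 6*k**3 - 14*k**2 - 11*k - 7).
So A=1 and B=1, with C=k**4 - 6*k**3/5 - 14*k**2/5 - 11*k/5 - 7/5.
Set up (1)·f(k+1) − (1)·f(k) − (k**4 - 6*k**3/5 - 14*k**2/5 - 11*k/5 - 7/5) = 0.
deg f ≤ 5 (via 0,0,4).
Match coefficients ⇒ f(k) = k*(k**4 - 4*k**3 - 4)/5.
Then R = B(k−1)f/C = k*(k**4 - 4*k**3 - 4)/(5*k**4 - 6*k**3 - 14*k**2 - 11*k - 7), so s_k = R(k)·t_k = k*(k**4 - 4*k**3 - 4).
s_(k+1) − s_k = 5*k**4 - 6*k**3 - 14*k**2 - 11*k - 7 = t_k.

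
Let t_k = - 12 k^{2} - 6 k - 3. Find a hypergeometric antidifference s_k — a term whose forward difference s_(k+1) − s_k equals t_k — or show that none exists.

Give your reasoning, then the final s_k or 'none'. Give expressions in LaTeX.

s_k = k \left(- 4 k^{2} + 3 k - 2\right)

Compute t_(k+1)/t_k: get (4*k**2 + 10*k + 7)/(4*k**2 + 2*k + 1).
A = 1, B = 1, C = k**2 + k/2 + 1/4.
f must satisfy (1)·f(k+1) − (1)·f(k) = k**2 + k/2 + 1/4.
deg f ≤ 3 (via 0,0,2).
Solve for f: f(k) = k*(4*k**2 - 3*k + 2)/12 (degree 3 ≤ 3).
R(k) = B(k−1)·f(k)/C(k) = k*(4*k**2 - 3*k + 2)/(3*(4*k**2 + 2*k + 1)); s_k = R·t_k = k*(-4*k**2 + 3*k - 2).
Δs = -12*k**2 - 6*k - 3, as required.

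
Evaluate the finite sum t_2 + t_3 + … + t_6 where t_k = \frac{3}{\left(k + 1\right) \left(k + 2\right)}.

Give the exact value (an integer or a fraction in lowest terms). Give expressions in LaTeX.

Compute t_(k+1)/t_k: get (k + 1)/(k + 3).
So A=k + 1 and B=k + 3, with C=1.
Set up (k + 1)·f(k+1) − (k + 2)·f(k) − (1) = 0.
d = 1 from the (1,1,0) case.
Coefficient equations give f(k) = k.
Get s_k = R·t_k = 3*k/(k + 1) with R(k) = B(k−1)f(k)/C(k) = k*(k + 2).
Verify: 3/(k**2 + 3*k + 2) matches t_k.
Σ_(k=2)^(6) t_k = s_(7) − s_(2) = 21/8 − (2) = 5/8.

Σ = 5/8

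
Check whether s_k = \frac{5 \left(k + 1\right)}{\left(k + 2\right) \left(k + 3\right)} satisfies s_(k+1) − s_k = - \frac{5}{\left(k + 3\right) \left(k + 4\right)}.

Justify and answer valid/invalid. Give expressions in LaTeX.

s_(k+1) = 5*(k + 2)/((k + 3)*(k + 4))
s_(k+1) − s_k = -5*k/(k**3 + 9*k**2 + 26*k + 24)
(s_(k+1) − s_k) − t_k = 10/(k**3 + 9*k**2 + 26*k + 24)

Invalid: residual \frac{10}{k^{3} + 9 k^{2} + 26 k + 24} ≠ 0.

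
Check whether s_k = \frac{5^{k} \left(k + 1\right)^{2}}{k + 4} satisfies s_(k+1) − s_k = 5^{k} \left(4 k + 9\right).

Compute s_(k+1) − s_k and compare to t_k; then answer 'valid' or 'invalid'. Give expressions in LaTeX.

Invalid: residual \frac{5^{k} \left(- 12 k^{2} - 72 k - 105\right)}{k^{2} + 9 k + 20} ≠ 0.

s_(k+1) = 5**(k + 1)*(k + 2)**2/(k + 5)
s_(k+1) − s_k = 5**k*(4*k**3 + 33*k**2 + 89*k + 75)/(k**2 + 9*k + 20)
(s_(k+1) − s_k) − t_k = 5**k*(-12*k**2 - 72*k - 105)/(k**2 + 9*k + 20)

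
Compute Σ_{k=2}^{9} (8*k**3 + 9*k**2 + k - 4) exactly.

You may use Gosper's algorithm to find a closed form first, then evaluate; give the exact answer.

r(k) = (8*k**3 + 33*k**2 + 43*k + 14)/(8*k**3 + 9*k**2 + k - 4) after simplifying.
Factor: A=1; B=1; C=k**3 + 9*k**2/8 + k/8 - 1/2.
Solve (1)·f(k+1) − (1)·f(k) = k**3 + 9*k**2/8 + k/8 - 1/2.
Degrees (0,0,3) ⇒ d ≤ 4.
Coefficient equations give f(k) = k*(2*k**3 - k**2 - 2*k - 3)/8.
R(k) = B(k−1)·f(k)/C(k) = k*(2*k**3 - k**2 - 2*k - 3)/(8*k**3 + 9*k**2 + k - 4); s_k = R·t_k = k*(2*k**3 - k**2 - 2*k - 3).
Check: Δs_k = 8*k**3 + 9*k**2 + k - 4. ✓
Telescoping: Σ = s_(10) − s_(2) = 18770 − (10) = 18760.

Σ = 18760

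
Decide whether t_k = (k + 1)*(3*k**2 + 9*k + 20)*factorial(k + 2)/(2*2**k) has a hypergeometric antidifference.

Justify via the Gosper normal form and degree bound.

Yes. s_k = (3*k**2 + 3*k + 2)*factorial(k + 2)/2**k.

Compute t_(k+1)/t_k: get (k + 2)*(k + 3)*(9*k + 3*(k + 1)**2 + 29)/(2*(k + 1)*(3*k**2 + 9*k + 20)).
Gosper form: A/B · C(k+1)/C(k) with A=k/2 + 3/2, B=1, C=k**3 + 4*k**2 + 29*k/3 + 20/3.
Need (k/2 + 3/2)·f(k+1) − (1)·f(k) = k**3 + 4*k**2 + 29*k/3 + 20/3.
From deg A=1, deg B=0, deg C=3: d=2.
Solve for f: f(k) = 2*(3*k**2 + 3*k + 2)/3 (degree 2 ≤ 2).
So s_k = (B(k−1)f/C)·t_k = (2*(3*k**2 + 3*k + 2)/((k + 1)*(3*k**2 + 9*k + 20)))·t_k = (3*k**2 + 3*k + 2)*factorial(k + 2)/2**k.
Verify: (k + 1)*(3*k**2 + 9*k + 20)*factorial(k + 2)/(2*2**k) matches t_k.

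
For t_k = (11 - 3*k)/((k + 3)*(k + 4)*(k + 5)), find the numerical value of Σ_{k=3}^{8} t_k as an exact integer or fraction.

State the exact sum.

Σ = -1/42

The ratio is (k + 3)*(3*k - 8)/((k + 6)*(3*k - 11)).
Normal form (A,B,C) = (k + 3, k + 6, k - 11/3).
f must satisfy (k + 3)·f(k+1) − (k + 5)·f(k) = k - 11/3.
Bound: deg f ≤ 2.
Solving with deg f ≤ 2: f(k) = -k*(k + 43)/36.
Certificate R = B(k−1)f/C = -k*(k + 5)*(k + 43)/(12*(3*k - 11)) gives s_k = k*(k + 43)/(12*(k + 3)*(k + 4)).
Verify: (11 - 3*k)/(k**3 + 12*k**2 + 47*k + 60) matches t_k.
Sum = s_(9) − s_(3); s_(9) = 1/4, s_(3) = 23/84 ⇒ -1/42.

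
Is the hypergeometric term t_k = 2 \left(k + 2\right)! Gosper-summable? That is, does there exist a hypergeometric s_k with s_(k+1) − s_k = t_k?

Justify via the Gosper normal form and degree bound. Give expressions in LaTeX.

Compute t_(k+1)/t_k: get k + 3.
Gosper form: A/B · C(k+1)/C(k) with A=k + 3, B=1, C=1.
f must satisfy (k + 3)·f(k+1) − (1)·f(k) = 1.
From deg A=1, deg B=0, deg C=0: d=-1.
deg f ≤ -1 is impossible — no certificate.

No — key equation has no polynomial f.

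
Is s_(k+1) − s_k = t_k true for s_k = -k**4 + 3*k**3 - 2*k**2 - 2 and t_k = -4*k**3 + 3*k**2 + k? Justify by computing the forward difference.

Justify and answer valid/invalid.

Valid — Δs_k = t_k.

s_(k+1) = -k**4 - k**3 + k**2 + k - 2
s_(k+1) − s_k = k*(-4*k**2 + 3*k + 1)
(s_(k+1) − s_k) − t_k = 0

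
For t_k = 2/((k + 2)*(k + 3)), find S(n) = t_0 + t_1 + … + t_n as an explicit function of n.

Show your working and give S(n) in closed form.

S(n) = (n + 1)/(n + 3)

The ratio is (k + 2)/(k + 4).
Gosper form: A/B · C(k+1)/C(k) with A=k + 2, B=k + 4, C=1.
Need (k + 2)·f(k+1) − (k + 3)·f(k) = 1.
Bound: deg f ≤ 1.
Solve for f: f(k) = k/2 (degree 1 ≤ 1).
Get s_k = R·t_k = k/(k + 2) with R(k) = B(k−1)f(k)/C(k) = k*(k + 3)/2.
Verify: 2/(k**2 + 5*k + 6) matches t_k.
Evaluate: s_(n+1) = (n + 1)/(n + 3); subtract s_(0) = 0 ⇒ S(n) = (n + 1)/(n + 3).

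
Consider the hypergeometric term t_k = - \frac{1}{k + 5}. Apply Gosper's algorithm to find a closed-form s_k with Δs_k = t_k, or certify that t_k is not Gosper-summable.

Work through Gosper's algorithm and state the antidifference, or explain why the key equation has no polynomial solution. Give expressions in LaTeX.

The ratio is (k + 5)/(k + 6).
Gosper form: A/B · C(k+1)/C(k) with A=k + 5, B=k + 6, C=1.
Solve (k + 5)·f(k+1) − (k + 5)·f(k) = 1.
deg f ≤ 0 (via 1,1,0).
Write f(k) = c0. Then LHS − RHS = -1, requiring -1 = 0: contradictory. No certificate.

no hypergeometric antidifference exists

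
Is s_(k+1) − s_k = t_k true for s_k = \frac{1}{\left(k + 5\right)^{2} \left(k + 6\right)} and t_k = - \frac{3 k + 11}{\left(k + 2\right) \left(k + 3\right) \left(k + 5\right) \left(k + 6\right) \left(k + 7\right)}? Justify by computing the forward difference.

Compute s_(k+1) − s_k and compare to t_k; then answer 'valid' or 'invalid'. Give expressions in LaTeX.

Invalid: residual \frac{12 \left(k^{2} + 9 k + 19\right)}{k^{7} + 34 k^{6} + 486 k^{5} + 3776 k^{4} + 17165 k^{3} + 45462 k^{2} + 64620 k + 37800} ≠ 0.

s_(k+1) = 1/((k + 6)**2*(k + 7))
s_(k+1) − s_k = ((k + 5)**2 - (k + 6)*(k + 7))/((k + 5)**2*(k + 6)**2*(k + 7))
(s_(k+1) − s_k) − t_k = 12*(k**2 + 9*k + 19)/(k**7 + 34*k**6 + 486*k**5 + 3776*k**4 + 17165*k**3 + 45462*k**2 + 64620*k + 37800)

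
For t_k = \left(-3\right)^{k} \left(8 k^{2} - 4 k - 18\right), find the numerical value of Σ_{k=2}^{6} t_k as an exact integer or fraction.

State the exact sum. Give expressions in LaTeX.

t_(k+1)/t_k = 3*(-4*k**2 - 6*k + 7)/(4*k**2 - 2*k - 9).
Normal form (A,B,C) = (-3, 1, k**2 - k/2 - 9/4).
Key eq: (-3)·f(k+1) = (1)·f(k) + (k**2 - k/2 - 9/4).
From deg A=0, deg B=0, deg C=2: d=2.
A polynomial solution: f(k) = -(2*k**2 - 4*k - 3)/8.
Then R = B(k−1)f/C = -(2*k**2 - 4*k - 3)/(2*(4*k**2 - 2*k - 9)), so s_k = R(k)·t_k = (-3)**k*(-2*k**2 + 4*k + 3).
Δs = (-3)**k*(8*k**2 - 4*k - 18), as required.
Telescoping: Σ = s_(7) − s_(2) = 146529 − (27) = 146502.

Σ = 146502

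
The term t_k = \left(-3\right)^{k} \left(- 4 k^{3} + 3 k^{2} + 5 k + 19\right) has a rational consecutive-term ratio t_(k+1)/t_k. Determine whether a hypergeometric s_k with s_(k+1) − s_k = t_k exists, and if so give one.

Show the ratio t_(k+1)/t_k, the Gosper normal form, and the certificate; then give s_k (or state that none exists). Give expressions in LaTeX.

Compute t_(k+1)/t_k: get 3*(-4*k**3 - 9*k**2 - k + 23)/(4*k**3 - 3*k**2 - 5*k - 19).
Factor: A=-3; B=1; C=k**3 - 3*k**2/4 - 5*k/4 - 19/4.
f must satisfy (-3)·f(k+1) − (1)·f(k) = k**3 - 3*k**2/4 - 5*k/4 - 19/4.
From deg A=0, deg B=0, deg C=3: d=3.
Match coefficients ⇒ f(k) = -(k**3 - 3*k**2 + k - 4)/4.
Get s_k = R·t_k = (-3)**k*(k**3 - 3*k**2 + k - 4) with R(k) = B(k−1)f(k)/C(k) = -(k**3 - 3*k**2 + k - 4)/(4*k**3 - 3*k**2 - 5*k - 19).
Check: Δs_k = (-3)**k*(-4*k**3 + 3*k**2 + 5*k + 19). ✓

s_k = \left(-3\right)^{k} \left(k^{3} - 3 k^{2} + k - 4\right)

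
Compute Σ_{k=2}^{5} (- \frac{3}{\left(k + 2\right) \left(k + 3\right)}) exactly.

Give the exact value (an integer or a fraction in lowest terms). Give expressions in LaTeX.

Σ = -3/8

The ratio is (k + 2)/(k + 4).
Normal form (A,B,C) = (k + 2, k + 4, 1).
f must satisfy (k + 2)·f(k+1) − (k + 3)·f(k) = 1.
deg f ≤ 1 (via 1,1,0).
Coefficient equations give f(k) = k/2.
So s_k = (B(k−1)f/C)·t_k = (k*(k + 3)/2)·t_k = -3*k/(2*k + 4).
Verify: -3/(k**2 + 5*k + 6) matches t_k.
Sum = s_(6) − s_(2); s_(6) = -9/8, s_(2) = -3/4 ⇒ -3/8.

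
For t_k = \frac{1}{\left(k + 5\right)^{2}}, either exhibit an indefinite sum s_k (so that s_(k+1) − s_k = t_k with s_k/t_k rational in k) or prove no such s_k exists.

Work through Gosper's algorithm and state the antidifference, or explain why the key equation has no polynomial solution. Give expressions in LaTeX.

r(k) = (k + 5)**2/(k + 6)**2 after simplifying.
Factor: A=k**2 + 10*k + 25; B=k**2 + 12*k + 36; C=1.
Solve (k**2 + 10*k + 25)·f(k+1) − (k**2 + 10*k + 25)·f(k) = 1.
Degrees (2,2,0) ⇒ d ≤ 0.
Put f(k) = c0: A·f(k+1) − B(k−1)·f(k) − C = -1; need -1 = 0 — inconsistent ⇒ no f, not summable.

not Gosper-summable; s_k does not exist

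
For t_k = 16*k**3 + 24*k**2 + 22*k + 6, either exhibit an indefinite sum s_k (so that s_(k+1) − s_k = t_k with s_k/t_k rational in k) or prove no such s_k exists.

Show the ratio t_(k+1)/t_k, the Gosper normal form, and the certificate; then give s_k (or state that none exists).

Ratio r(k) = (8*k**3 + 36*k**2 + 59*k + 34)/(8*k**3 + 12*k**2 + 11*k + 3).
Normal form (A,B,C) = (1, 1, k**3 + 3*k**2/2 + 11*k/8 + 3/8).
Solve (1)·f(k+1) − (1)·f(k) = k**3 + 3*k**2/2 + 11*k/8 + 3/8.
From deg A=0, deg B=0, deg C=3: d=4.
Match coefficients ⇒ f(k) = k*(4*k**3 + 3*k - 1)/16.
Get s_k = R·t_k = k*(4*k**3 + 3*k - 1) with R(k) = B(k−1)f(k)/C(k) = k*(4*k**3 + 3*k - 1)/(2*(8*k**3 + 12*k**2 + 11*k + 3)).
Verify: 16*k**3 + 24*k**2 + 22*k + 6 matches t_k.

s_k = k*(4*k**3 + 3*k - 1)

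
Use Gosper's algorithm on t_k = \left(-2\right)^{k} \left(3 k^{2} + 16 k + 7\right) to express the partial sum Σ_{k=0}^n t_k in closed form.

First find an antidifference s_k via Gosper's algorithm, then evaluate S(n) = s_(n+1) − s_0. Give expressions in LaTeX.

S(n) = 2 \left(-2\right)^{n} n^{2} + 12 \left(-2\right)^{n} n + 8 \left(-2\right)^{n} - 1

Ratio r(k) = 2*(-3*k**2 - 22*k - 26)/(3*k**2 + 16*k + 7).
Gosper form: A/B · C(k+1)/C(k) with A=-2, B=1, C=k**2 + 16*k/3 + 7/3.
Key eq: (-2)·f(k+1) = (1)·f(k) + (k**2 + 16*k/3 + 7/3).
deg f ≤ 2 (via 0,0,2).
Match coefficients ⇒ f(k) = -(k**2 + 4*k - 1)/3.
Certificate R = B(k−1)f/C = -(k**2 + 4*k - 1)/(3*k**2 + 16*k + 7) gives s_k = (-2)**k*(-k**2 - 4*k + 1).
Δs = (-2)**k*(3*k**2 + 16*k + 7), as required.
s_(n+1) = 2*(-2)**n*(n**2 + 6*n + 4) and s_(0) = 1, so S(n) = 2*(-2)**n*n**2 + 12*(-2)**n*n + 8*(-2)**n - 1.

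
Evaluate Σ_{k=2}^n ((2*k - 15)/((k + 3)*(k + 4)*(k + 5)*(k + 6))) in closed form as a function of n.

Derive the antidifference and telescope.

S(n) = (-n**3 - 15*n**2 - 179*n + 195)/(105*(n**3 + 15*n**2 + 74*n + 120))

t_(k+1)/t_k = (k + 3)*(2*k - 13)/((k + 7)*(2*k - 15)).
Normal form (A,B,C) = (k + 3, k + 7, k - 15/2).
f must satisfy (k + 3)·f(k+1) − (k + 6)·f(k) = k - 15/2.
d = 3 from the (1,1,1) case.
Match coefficients ⇒ f(k) = -k*(k**2 + 12*k + 62)/30.
Get s_k = R·t_k = k*(-k**2 - 12*k - 62)/(15*(k + 3)*(k + 4)*(k + 5)) with R(k) = B(k−1)f(k)/C(k) = -k*(k + 6)*(k**2 + 12*k + 62)/(15*(2*k - 15)).
Check: Δs_k = (2*k - 15)/(k**4 + 18*k**3 + 119*k**2 + 342*k + 360). ✓
Telescope: S(n) = s_(n+1) − s_(2) = (-n**3 - 15*n**2 - 89*n - 75)/(15*(n**3 + 15*n**2 + 74*n + 120)) − (-2/35) = (-n**3 - 15*n**2 - 179*n + 195)/(105*(n**3 + 15*n**2 + 74*n + 120)).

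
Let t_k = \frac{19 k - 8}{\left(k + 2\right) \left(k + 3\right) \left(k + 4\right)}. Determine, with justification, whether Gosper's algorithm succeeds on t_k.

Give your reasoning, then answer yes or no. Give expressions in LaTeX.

Compute t_(k+1)/t_k: get (k + 2)*(19*k + 11)/((k + 5)*(19*k - 8)).
Gosper form: A/B · C(k+1)/C(k) with A=k + 2, B=k + 5, C=k - 8/19.
Solve (k + 2)·f(k+1) − (k + 4)·f(k) = k - 8/19.
From deg A=1, deg B=1, deg C=1: d=2.
Solving with deg f ≤ 2: f(k) = k*(5*k - 13)/38.
So s_k = (B(k−1)f/C)·t_k = (k*(k + 4)*(5*k - 13)/(2*(19*k - 8)))·t_k = k*(5*k - 13)/(2*(k + 2)*(k + 3)).
Check: Δs_k = (19*k - 8)/(k**3 + 9*k**2 + 26*k + 24). ✓

Yes. s_k = \frac{k \left(5 k - 13\right)}{2 \left(k + 2\right) \left(k + 3\right)}.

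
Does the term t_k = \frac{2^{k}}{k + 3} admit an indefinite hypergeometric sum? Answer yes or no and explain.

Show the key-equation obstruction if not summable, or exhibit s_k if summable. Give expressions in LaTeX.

r(k) = 2*(k + 3)/(k + 4) after simplifying.
Take A(k)=2*k + 6, B(k)=k + 4, C(k)=1.
Set up (2*k + 6)·f(k+1) − (k + 3)·f(k) − (1) = 0.
deg f ≤ -1 (via 1,1,0).
Bound -1 < 0, so the key equation has no polynomial solution.

No — key equation has no polynomial f.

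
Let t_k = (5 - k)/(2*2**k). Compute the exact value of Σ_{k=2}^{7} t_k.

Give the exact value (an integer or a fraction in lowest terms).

Step 1: r(k) = (k - 4)/(2*(k - 5)).
So A=1/2 and B=1, with C=k - 5.
Key eq: (1/2)·f(k+1) = (1)·f(k) + (k - 5).
deg f ≤ 1 (via 0,0,1).
Coefficient equations give f(k) = -2*(k - 4).
R(k) = B(k−1)·f(k)/C(k) = -2*(k - 4)/(k - 5); s_k = R·t_k = (k - 4)/2**k.
Verify: (5 - k)/(2*2**k) matches t_k.
Σ_(k=2)^(7) t_k = s_(8) − s_(2) = 1/64 − (-1/2) = 33/64.

Σ = 33/64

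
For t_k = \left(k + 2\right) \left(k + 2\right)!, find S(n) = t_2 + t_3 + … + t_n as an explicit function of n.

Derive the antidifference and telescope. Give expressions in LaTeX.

The ratio is (k + 3)**2/(k + 2).
Gosper form: A/B · C(k+1)/C(k) with A=k + 3, B=1, C=k + 2.
f must satisfy (k + 3)·f(k+1) − (1)·f(k) = k + 2.
deg f ≤ 0 (via 1,0,1).
Match coefficients ⇒ f(k) = 1.
Get s_k = R·t_k = factorial(k + 2) with R(k) = B(k−1)f(k)/C(k) = 1/(k + 2).
Verify: (k + 2)*factorial(k + 2) matches t_k.
Σ_(k=2)^n t_k = s_(n+1) − s_(2) = (factorial(n + 3)) − (24), i.e. factorial(n + 3) - 24.

S(n) = \left(n + 3\right)! - 24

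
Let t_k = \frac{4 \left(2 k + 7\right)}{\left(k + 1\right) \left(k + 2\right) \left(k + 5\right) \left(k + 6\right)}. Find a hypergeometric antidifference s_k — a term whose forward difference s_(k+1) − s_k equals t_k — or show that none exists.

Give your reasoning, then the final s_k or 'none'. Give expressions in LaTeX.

s_k = \frac{4 k \left(k + 6\right)}{5 \left(k^{2} + 6 k + 5\right)}

Ratio r(k) = (k + 1)*(k + 5)*(2*k + 9)/((k + 3)*(k + 7)*(2*k + 7)).
So A=k + 1 and B=k + 7, with C=k**3 + 21*k**2/2 + 73*k/2 + 42.
Key eq: (k + 1)·f(k+1) = (k + 6)·f(k) + (k**3 + 21*k**2/2 + 73*k/2 + 42).
From deg A=1, deg B=1, deg C=3: d=5.
Solving with deg f ≤ 5: f(k) = k*(k + 2)*(k + 3)*(k + 4)*(k + 6)/10.
Get s_k = R·t_k = 4*k*(k + 6)/(5*(k**2 + 6*k + 5)) with R(k) = B(k−1)f(k)/C(k) = k*(k + 2)*(k + 6)**2/(5*(2*k + 7)).
Check: Δs_k = 4*(2*k + 7)/(k**4 + 14*k**3 + 65*k**2 + 112*k + 60). ✓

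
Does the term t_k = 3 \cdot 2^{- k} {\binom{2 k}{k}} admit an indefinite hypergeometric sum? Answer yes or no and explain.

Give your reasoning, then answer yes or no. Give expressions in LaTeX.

No; the degree bound rules out any f.

r(k) = (2*k + 1)/(k + 1) after simplifying.
So A=2*k + 1 and B=k + 1, with C=1.
Set up (2*k + 1)·f(k+1) − (k)·f(k) − (1) = 0.
Degrees (1,1,0) ⇒ d ≤ -1.
d = -1 < 0 ⇒ no nonzero polynomial f; not summable.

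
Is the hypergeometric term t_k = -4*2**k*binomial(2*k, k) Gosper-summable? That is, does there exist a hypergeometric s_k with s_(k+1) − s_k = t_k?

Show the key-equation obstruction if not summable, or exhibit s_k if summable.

No — key equation has no polynomial f.

r(k) = 4*(2*k + 1)/(k + 1) after simplifying.
Gosper form: A/B · C(k+1)/C(k) with A=8*k + 4, B=k + 1, C=1.
f must satisfy (8*k + 4)·f(k+1) − (k)·f(k) = 1.
Degrees (1,1,0) ⇒ d ≤ -1.
d = -1 < 0 ⇒ no nonzero polynomial f; not summable.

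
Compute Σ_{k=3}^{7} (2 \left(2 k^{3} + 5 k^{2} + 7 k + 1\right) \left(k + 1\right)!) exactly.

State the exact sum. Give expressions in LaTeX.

r(k) = (2*k**4 + 15*k**3 + 45*k**2 + 61*k + 30)/(2*k**3 + 5*k**2 + 7*k + 1) after simplifying.
Gosper form: A/B · C(k+1)/C(k) with A=k + 2, B=1, C=k**3 + 5*k**2/2 + 7*k/2 + 1/2.
Need (k + 2)·f(k+1) − (1)·f(k) = k**3 + 5*k**2/2 + 7*k/2 + 1/2.
deg f ≤ 2 (via 1,0,3).
Match coefficients ⇒ f(k) = (k - 1)*(2*k + 1)/2.
Get s_k = R·t_k = 2*(k - 1)*(2*k + 1)*factorial(k + 1) with R(k) = B(k−1)f(k)/C(k) = (k - 1)*(2*k + 1)/(2*k**3 + 5*k**2 + 7*k + 1).
Δs = 2*(2*k**3 + 5*k**2 + 7*k + 1)*factorial(k + 1), as required.
Σ_(k=3)^(7) t_k = s_(8) − s_(3) = 86365440 − (672) = 86364768.

Σ = 86364768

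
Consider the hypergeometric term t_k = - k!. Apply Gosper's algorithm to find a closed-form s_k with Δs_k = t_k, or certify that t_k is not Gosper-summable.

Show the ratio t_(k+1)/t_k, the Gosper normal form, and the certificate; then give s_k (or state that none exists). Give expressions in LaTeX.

The ratio is k + 1.
Factor: A=k + 1; B=1; C=1.
Solve (k + 1)·f(k+1) − (1)·f(k) = 1.
d = -1 from the (1,0,0) case.
Bound -1 < 0, so the key equation has no polynomial solution.

none (Gosper's algorithm certifies no s_k)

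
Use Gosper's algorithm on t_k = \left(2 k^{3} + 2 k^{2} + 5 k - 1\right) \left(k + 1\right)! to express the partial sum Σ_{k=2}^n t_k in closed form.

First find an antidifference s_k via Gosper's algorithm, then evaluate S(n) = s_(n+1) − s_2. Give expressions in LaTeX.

Step 1: r(k) = (2*k**4 + 12*k**3 + 31*k**2 + 38*k + 16)/(2*k**3 + 2*k**2 + 5*k - 1).
Gosper form: A/B · C(k+1)/C(k) with A=k + 2, B=1, C=k**3 + k**2 + 5*k/2 - 1/2.
Solve (k + 2)·f(k+1) − (1)·f(k) = k**3 + k**2 + 5*k/2 - 1/2.
Bound: deg f ≤ 2.
Solving with deg f ≤ 2: f(k) = (2*k**2 - 4*k + 3)/2.
Then R = B(k−1)f/C = (2*k**2 - 4*k + 3)/(2*k**3 + 2*k**2 + 5*k - 1), so s_k = R(k)·t_k = (2*k**2 - 4*k + 3)*factorial(k + 1).
Δs = (2*k**3 + 2*k**2 + 5*k - 1)*factorial(k + 1), as required.
Telescope: S(n) = s_(n+1) − s_(2) = (2*n**2 + 1)*factorial(n + 2) − (18) = 2*n**2*factorial(n + 2) + factorial(n + 2) - 18.

S(n) = 2 n^{2} \left(n + 2\right)! + \left(n + 2\right)! - 18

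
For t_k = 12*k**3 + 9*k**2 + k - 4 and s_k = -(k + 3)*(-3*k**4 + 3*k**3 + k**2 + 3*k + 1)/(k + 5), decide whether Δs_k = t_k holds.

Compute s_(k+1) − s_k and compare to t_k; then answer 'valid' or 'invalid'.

s_(k+1) = (3*k**5 + 21*k**4 + 44*k**3 + 30*k**2 - 13*k - 20)/(k + 6)
s_(k+1) − s_k = (12*k**5 + 123*k**4 + 316*k**3 + 183*k**2 - 22*k - 82)/(k**2 + 11*k + 30)
(s_(k+1) − s_k) − t_k = 2*(-9*k**4 - 72*k**3 - 47*k**2 - 4*k + 19)/(k**2 + 11*k + 30)

Invalid: residual 2*(-9*k**4 - 72*k**3 - 47*k**2 - 4*k + 19)/(k**2 + 11*k + 30) ≠ 0.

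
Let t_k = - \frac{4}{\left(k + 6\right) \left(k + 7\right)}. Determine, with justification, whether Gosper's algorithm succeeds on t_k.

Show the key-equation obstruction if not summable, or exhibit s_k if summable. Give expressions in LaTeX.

Ratio r(k) = (k + 6)/(k + 8).
Factor: A=k + 6; B=k + 8; C=1.
Set up (k + 6)·f(k+1) − (k + 7)·f(k) − (1) = 0.
Bound: deg f ≤ 1.
Coefficient equations give f(k) = k/6.
So s_k = (B(k−1)f/C)·t_k = (k*(k + 7)/6)·t_k = -2*k/(3*k + 18).
s_(k+1) − s_k = -4/(k**2 + 13*k + 42) = t_k.

Yes. s_k = - \frac{2 k}{3 k + 18}.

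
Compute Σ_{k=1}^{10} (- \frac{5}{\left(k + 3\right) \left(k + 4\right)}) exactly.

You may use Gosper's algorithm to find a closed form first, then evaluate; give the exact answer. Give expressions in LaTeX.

Σ = -25/28

t_(k+1)/t_k = (k + 3)/(k + 5).
Factor: A=k + 3; B=k + 5; C=1.
f must satisfy (k + 3)·f(k+1) − (k + 4)·f(k) = 1.
From deg A=1, deg B=1, deg C=0: d=1.
Match coefficients ⇒ f(k) = k/3.
R(k) = B(k−1)·f(k)/C(k) = k*(k + 4)/3; s_k = R·t_k = -5*k/(3*k + 9).
s_(k+1) − s_k = -5/(k**2 + 7*k + 12) = t_k.
Σ_(k=1)^(10) t_k = s_(11) − s_(1) = -55/42 − (-5/12) = -25/28.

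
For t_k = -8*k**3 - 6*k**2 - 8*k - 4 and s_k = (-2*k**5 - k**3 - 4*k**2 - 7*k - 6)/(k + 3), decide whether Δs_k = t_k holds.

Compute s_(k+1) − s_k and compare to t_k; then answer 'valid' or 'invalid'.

s_(k+1) = (-7*k - 2*(k + 1)**5 - (k + 1)**3 - 4*(k + 1)**2 - 13)/(k + 4)
s_(k+1) − s_k = 2*(-4*k**5 - 25*k**4 - 41*k**3 - 43*k**2 - 35*k - 18)/(k**2 + 7*k + 12)
(s_(k+1) − s_k) − t_k = 2*(6*k**4 + 32*k**3 + 23*k**2 + 27*k + 6)/(k**2 + 7*k + 12)

Invalid: residual 2*(6*k**4 + 32*k**3 + 23*k**2 + 27*k + 6)/(k**2 + 7*k + 12) ≠ 0.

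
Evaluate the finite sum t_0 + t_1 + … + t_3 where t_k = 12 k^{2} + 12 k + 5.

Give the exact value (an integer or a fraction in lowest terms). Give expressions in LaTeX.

The ratio is (12*k**2 + 36*k + 29)/(12*k**2 + 12*k + 5).
Factor: A=1; B=1; C=k**2 + k + 5/12.
Set up (1)·f(k+1) − (1)·f(k) − (k**2 + k + 5/12) = 0.
d = 3 from the (0,0,2) case.
Solve for f: f(k) = k*(4*k**2 + 1)/12 (degree 3 ≤ 3).
Certificate R = B(k−1)f/C = k*(4*k**2 + 1)/(12*k**2 + 12*k + 5) gives s_k = 4*k**3 + k.
Δs = 12*k**2 + 12*k + 5, as required.
Σ_(k=0)^(3) t_k = s_(4) − s_(0) = 260 − (0) = 260.

Σ = 260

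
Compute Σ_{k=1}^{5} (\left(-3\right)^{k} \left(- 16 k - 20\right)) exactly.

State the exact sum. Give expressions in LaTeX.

Σ = 18972

r(k) = 3*(-4*k - 9)/(4*k + 5) after simplifying.
Factor: A=-3; B=1; C=k + 5/4.
f must satisfy (-3)·f(k+1) − (1)·f(k) = k + 5/4.
Bound: deg f ≤ 1.
Solve for f: f(k) = -(2*k + 1)/8 (degree 1 ≤ 1).
Get s_k = R·t_k = (-3)**k*(4*k + 2) with R(k) = B(k−1)f(k)/C(k) = -(2*k + 1)/(2*(4*k + 5)).
Verify: (-3)**k*(-16*k - 20) matches t_k.
Telescoping: Σ = s_(6) − s_(1) = 18954 − (-18) = 18972.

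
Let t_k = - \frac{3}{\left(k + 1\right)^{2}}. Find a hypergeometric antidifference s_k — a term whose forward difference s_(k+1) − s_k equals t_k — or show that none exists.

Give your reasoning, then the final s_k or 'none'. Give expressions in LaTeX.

no hypergeometric antidifference exists

Compute t_(k+1)/t_k: get (k + 1)**2/(k + 2)**2.
Normal form (A,B,C) = (k**2 + 2*k + 1, k**2 + 4*k + 4, 1).
Solve (k**2 + 2*k + 1)·f(k+1) − (k**2 + 2*k + 1)·f(k) = 1.
d = 0 from the (2,2,0) case.
Write f(k) = c0. Then LHS − RHS = -1, requiring -1 = 0: contradictory. No certificate.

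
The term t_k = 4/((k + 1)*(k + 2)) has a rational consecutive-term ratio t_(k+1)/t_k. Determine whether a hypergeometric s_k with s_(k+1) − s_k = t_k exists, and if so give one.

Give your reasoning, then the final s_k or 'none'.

s_k = 4*k/(k + 1)

Ratio r(k) = (k + 1)/(k + 3).
Normal form (A,B,C) = (k + 1, k + 3, 1).
Need (k + 1)·f(k+1) − (k + 2)·f(k) = 1.
d = 1 from the (1,1,0) case.
Solving with deg f ≤ 1: f(k) = k.
Get s_k = R·t_k = 4*k/(k + 1) with R(k) = B(k−1)f(k)/C(k) = k*(k + 2).
Verify: 4/(k**2 + 3*k + 2) matches t_k.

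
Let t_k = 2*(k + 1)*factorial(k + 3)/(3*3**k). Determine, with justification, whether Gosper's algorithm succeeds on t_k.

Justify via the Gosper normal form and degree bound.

r(k) = (k + 2)*(k + 4)/(3*(k + 1)) after simplifying.
A = k/3 + 4/3, B = 1, C = k + 1.
Solve (k/3 + 4/3)·f(k+1) − (1)·f(k) = k + 1.
From deg A=1, deg B=0, deg C=1: d=0.
Solving with deg f ≤ 0: f(k) = 3.
Certificate R = B(k−1)f/C = 3/(k + 1) gives s_k = 2*factorial(k + 3)/3**k.
Verify: 2*(k + 1)*factorial(k + 3)/(3*3**k) matches t_k.

Yes. s_k = 2*factorial(k + 3)/3**k.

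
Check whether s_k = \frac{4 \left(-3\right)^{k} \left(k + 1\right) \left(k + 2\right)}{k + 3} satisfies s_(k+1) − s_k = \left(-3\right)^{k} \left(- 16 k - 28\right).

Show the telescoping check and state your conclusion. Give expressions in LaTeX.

s_(k+1) = 4*(-3)**(k + 1)*(k + 2)*(k + 3)/(k + 4)
s_(k+1) − s_k = 4*(-3)**k*(k + 2)*(-(k + 1)*(k + 4) - 3*(k + 3)**2)/((k + 3)*(k + 4))
(s_(k+1) − s_k) − t_k = (-3)**k*(16*k**2 + 80*k + 88)/(k**2 + 7*k + 12)

Invalid: residual \frac{\left(-3\right)^{k} \left(16 k^{2} + 80 k + 88\right)}{k^{2} + 7 k + 12} ≠ 0.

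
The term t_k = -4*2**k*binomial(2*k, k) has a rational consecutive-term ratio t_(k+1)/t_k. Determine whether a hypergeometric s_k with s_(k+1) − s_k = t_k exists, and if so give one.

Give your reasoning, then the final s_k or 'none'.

r(k) = 4*(2*k + 1)/(k + 1) after simplifying.
So A=8*k + 4 and B=k + 1, with C=1.
f must satisfy (8*k + 4)·f(k+1) − (k)·f(k) = 1.
From deg A=1, deg B=1, deg C=0: d=-1.
d = -1 < 0 ⇒ no nonzero polynomial f; not summable.

not Gosper-summable; s_k does not exist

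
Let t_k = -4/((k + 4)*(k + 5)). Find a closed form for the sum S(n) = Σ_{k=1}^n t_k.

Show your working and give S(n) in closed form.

S(n) = -4*n/(5*n + 25)

The ratio is (k + 4)/(k + 6).
Take A(k)=k + 4, B(k)=k + 6, C(k)=1.
Solve (k + 4)·f(k+1) − (k + 5)·f(k) = 1.
From deg A=1, deg B=1, deg C=0: d=1.
Solving with deg f ≤ 1: f(k) = k/4.
Certificate R = B(k−1)f/C = k*(k + 5)/4 gives s_k = -k/(k + 4).
Check: Δs_k = -4/(k**2 + 9*k + 20). ✓
Σ_(k=1)^n t_k = s_(n+1) − s_(1) = ((-n - 1)/(n + 5)) − (-1/5), i.e. -4*n/(5*n + 25).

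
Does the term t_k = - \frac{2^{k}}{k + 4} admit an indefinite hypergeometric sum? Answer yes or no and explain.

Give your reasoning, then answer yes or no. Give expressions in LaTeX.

No — key equation has no polynomial f.

The ratio is 2*(k + 4)/(k + 5).
Take A(k)=2*k + 8, B(k)=k + 5, C(k)=1.
f must satisfy (2*k + 8)·f(k+1) − (k + 4)·f(k) = 1.
Bound: deg f ≤ -1.
Bound -1 < 0, so the key equation has no polynomial solution.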